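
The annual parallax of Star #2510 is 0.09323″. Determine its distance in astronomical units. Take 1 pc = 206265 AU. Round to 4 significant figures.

d = 1/p = 1/0.09323 = 10.726 pc.
In AU: 10.726 × 206265 = 2.2124 × 10^6 AU.

2.212 × 10^6 AU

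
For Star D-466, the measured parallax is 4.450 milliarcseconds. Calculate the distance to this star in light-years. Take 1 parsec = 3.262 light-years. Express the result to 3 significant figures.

p = 4.450 milliarcseconds = 0.004450 arcsec.
d = 1/p = 1/0.004450 = 224.72 pc.
In light-years: 224.72 × 3.262 = 733.04 ly.

733 light years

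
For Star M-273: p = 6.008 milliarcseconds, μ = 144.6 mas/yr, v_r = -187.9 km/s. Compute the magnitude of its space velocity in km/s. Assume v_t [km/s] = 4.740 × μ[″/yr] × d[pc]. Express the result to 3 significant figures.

220 km/s

d = 1/p = 1/0.006008″ = 166.44 pc.
μ = 144.6 mas/yr = 0.1446 ″/yr.
v_t = 4.740 μ d = 4.740 × 0.1446 × 166.44 = 114.08 km/s.
v = √(v_r² + v_t²) = √((-187.9)² + 114.08²) = √48320.7 = 219.82 km/s.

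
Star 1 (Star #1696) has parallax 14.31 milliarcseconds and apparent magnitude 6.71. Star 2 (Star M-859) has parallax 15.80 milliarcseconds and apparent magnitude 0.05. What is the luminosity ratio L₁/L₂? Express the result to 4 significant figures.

d₁ = 1/p₁ = 1/0.01431″ = 69.881 pc; d₂ = 1/p₂ = 1/0.01580″ = 63.291 pc.
M₁ = m₁ − 5 log₁₀ d₁ + 5 = 6.71 − 9.2218 + 5 = 2.4882.
M₂ = 0.05 − 9.0067 + 5 = -3.9567.
L₁/L₂ = 10^(0.4(M₂ − M₁)) = 10^(0.4 × (-6.4449)) = 10^(-2.57796) = 0.0026427.

L₁/L₂ = 0.002643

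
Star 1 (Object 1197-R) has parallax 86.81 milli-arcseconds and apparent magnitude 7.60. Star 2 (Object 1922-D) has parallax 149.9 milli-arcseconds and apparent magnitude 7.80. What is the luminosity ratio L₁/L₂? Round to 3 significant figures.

L₁/L₂ = 3.58

d₁ = 1/p₁ = 1/0.08681″ = 11.519 pc; d₂ = 1/p₂ = 1/0.1499″ = 6.6711 pc.
M₁ = m₁ − 5 log₁₀ d₁ + 5 = 7.60 − 5.3071 + 5 = 7.2929.
M₂ = 7.80 − 4.1210 + 5 = 8.6790.
L₁/L₂ = 10^(0.4(M₂ − M₁)) = 10^(0.4 × 1.3861) = 10^0.55444 = 3.5846.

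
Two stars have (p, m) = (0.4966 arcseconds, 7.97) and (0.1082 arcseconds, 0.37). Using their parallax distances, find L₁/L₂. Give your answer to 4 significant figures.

L₁/L₂ = 4.330 × 10^-5

d₁ = 1/p₁ = 1/0.4966″ = 2.0137 pc; d₂ = 1/p₂ = 1/0.1082″ = 9.2421 pc.
M₁ = m₁ − 5 log₁₀ d₁ + 5 = 7.97 − 1.5200 + 5 = 11.4500.
M₂ = 0.37 − 4.8289 + 5 = 0.5411.
L₁/L₂ = 10^(0.4(M₂ − M₁)) = 10^(0.4 × (-10.9089)) = 10^(-4.36356) = 0.000043295.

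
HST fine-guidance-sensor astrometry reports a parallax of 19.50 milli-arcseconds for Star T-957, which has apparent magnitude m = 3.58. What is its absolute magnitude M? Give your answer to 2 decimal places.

d = 1/p = 1/0.01950″ = 51.282 pc.
m − M = 5 log₁₀(51.282) − 5 = 8.5498 − 5 = 3.5498.
M = m − (m − M) = 3.58 − 3.5498 = 0.03.

M = 0.03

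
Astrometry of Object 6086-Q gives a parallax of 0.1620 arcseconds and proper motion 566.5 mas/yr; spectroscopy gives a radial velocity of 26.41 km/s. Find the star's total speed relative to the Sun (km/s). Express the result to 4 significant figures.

d = 1/p = 1/0.1620″ = 6.1728 pc.
μ = 566.5 mas/yr = 0.5665 ″/yr.
v_t = 4.740 μ d = 4.740 × 0.5665 × 6.1728 = 16.575 km/s.
v = √(v_r² + v_t²) = √(26.41² + 16.575²) = √972.219 = 31.18 km/s.

31.18 km/s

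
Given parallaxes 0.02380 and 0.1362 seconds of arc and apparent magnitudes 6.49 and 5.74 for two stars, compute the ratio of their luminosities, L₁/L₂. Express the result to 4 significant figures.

L₁/L₂ = 16.41

d₁ = 1/p₁ = 1/0.02380″ = 42.017 pc; d₂ = 1/p₂ = 1/0.1362″ = 7.3421 pc.
M₁ = m₁ − 5 log₁₀ d₁ + 5 = 6.49 − 8.1171 + 5 = 3.3729.
M₂ = 5.74 − 4.3291 + 5 = 6.4109.
L₁/L₂ = 10^(0.4(M₂ − M₁)) = 10^(0.4 × 3.0380) = 10^1.21520 = 16.413.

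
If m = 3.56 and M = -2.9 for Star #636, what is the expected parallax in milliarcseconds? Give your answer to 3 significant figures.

m − M = 3.56 − (-2.9) = 6.46.
d = 10^((m−M)/5 + 1) = 10^2.292 = 195.88 pc.
p = 1/d = 1/195.88 = 0.0051052 arcsec = 5.1052 mas.

5.11 mas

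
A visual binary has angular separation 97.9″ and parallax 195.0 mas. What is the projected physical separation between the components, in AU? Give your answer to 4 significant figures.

502.1 AU

d = 1/p = 1/0.1950″ = 5.1282 pc.
At distance d (pc), an angle of θ arcsec spans θ·d AU: s = 97.9 × 5.1282 = 502.05 AU.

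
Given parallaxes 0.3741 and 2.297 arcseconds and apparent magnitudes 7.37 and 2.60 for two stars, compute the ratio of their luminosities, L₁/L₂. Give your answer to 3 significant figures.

L₁/L₂ = 0.466

d₁ = 1/p₁ = 1/0.3741″ = 2.6731 pc; d₂ = 1/p₂ = 1/2.297″ = 0.43535 pc.
M₁ = m₁ − 5 log₁₀ d₁ + 5 = 7.37 − 2.1351 + 5 = 10.2349.
M₂ = 2.60 − (-1.8058) + 5 = 9.4058.
L₁/L₂ = 10^(0.4(M₂ − M₁)) = 10^(0.4 × (-0.8291)) = 10^(-0.33164) = 0.46597.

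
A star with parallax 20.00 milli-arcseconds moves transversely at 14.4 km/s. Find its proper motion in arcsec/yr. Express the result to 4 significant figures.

d = 1/p = 1/0.02000″ = 50 pc.
μ = v_t / (4.74 d) = 14.4 / (4.74 × 50) = 14.4 / 237 = 0.060759 ″/yr.

0.06076 arcsec/yr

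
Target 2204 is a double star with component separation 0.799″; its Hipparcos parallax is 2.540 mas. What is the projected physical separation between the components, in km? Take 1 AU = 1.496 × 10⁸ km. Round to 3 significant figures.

d = 1/p = 1/0.002540″ = 393.7 pc.
At distance d (pc), an angle of θ arcsec spans θ·d AU: s = 0.799 × 393.7 = 314.57 AU.
= 314.57 × 1.496 × 10⁸ km = 4.7060 × 10^10 km.

4.71 × 10^10 km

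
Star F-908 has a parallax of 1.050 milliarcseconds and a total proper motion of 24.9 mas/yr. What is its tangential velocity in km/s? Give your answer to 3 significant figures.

112 km/s

d = 1/p = 1/0.001050″ = 952.38 pc.
μ = 24.9 mas/yr = 0.0249 ″/yr.
v_t = 4.74 × μ × d = 4.74 × 0.0249 × 952.38 = 112.41 km/s.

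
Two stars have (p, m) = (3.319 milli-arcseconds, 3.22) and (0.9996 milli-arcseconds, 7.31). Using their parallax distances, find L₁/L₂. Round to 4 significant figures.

d₁ = 1/p₁ = 1/0.003319″ = 301.3 pc; d₂ = 1/p₂ = 1/0.0009996″ = 1000.4 pc.
M₁ = m₁ − 5 log₁₀ d₁ + 5 = 3.22 − 12.3950 + 5 = -4.1750.
M₂ = 7.31 − 15.0009 + 5 = -2.6909.
L₁/L₂ = 10^(0.4(M₂ − M₁)) = 10^(0.4 × 1.4841) = 10^0.59364 = 3.9232.

L₁/L₂ = 3.923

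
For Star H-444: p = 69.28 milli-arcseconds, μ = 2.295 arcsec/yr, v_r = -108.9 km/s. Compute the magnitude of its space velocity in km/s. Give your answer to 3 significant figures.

d = 1/p = 1/0.06928″ = 14.434 pc.
v_t = 4.740 μ d = 4.740 × 2.295 × 14.434 = 157.02 km/s.
v = √(v_r² + v_t²) = √((-108.9)² + 157.02²) = √36514.5 = 191.09 km/s.

191 km/s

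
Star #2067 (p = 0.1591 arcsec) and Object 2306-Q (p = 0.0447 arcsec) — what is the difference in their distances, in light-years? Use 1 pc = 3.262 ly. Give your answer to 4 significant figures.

d_A = 1/0.1591″ = 6.2854 pc; d_B = 1/0.04470″ = 22.371 pc.
|d_B − d_A| = |22.371 − 6.2854| = 16.086 pc = 16.086 × 3.262 ly = 52.473 ly.

52.47 ly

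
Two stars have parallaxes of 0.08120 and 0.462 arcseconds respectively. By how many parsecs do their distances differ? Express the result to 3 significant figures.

10.2 pc

d_A = 1/0.08120″ = 12.315 pc; d_B = 1/0.4620″ = 2.1645 pc.
|d_B − d_A| = |2.1645 − 12.315| = 10.151 pc.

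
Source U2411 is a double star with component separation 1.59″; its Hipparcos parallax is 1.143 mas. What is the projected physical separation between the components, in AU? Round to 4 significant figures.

1391 AU

d = 1/p = 1/0.001143″ = 874.89 pc.
At distance d (pc), an angle of θ arcsec spans θ·d AU: s = 1.59 × 874.89 = 1391.1 AU.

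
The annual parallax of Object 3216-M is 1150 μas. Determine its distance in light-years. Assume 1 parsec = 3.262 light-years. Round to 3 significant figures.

p = 1150 μas = 0.001150 arcsec.
d = 1/p = 1/0.001150 = 869.57 pc.
In light-years: 869.57 × 3.262 = 2836.5 ly.

2840 light years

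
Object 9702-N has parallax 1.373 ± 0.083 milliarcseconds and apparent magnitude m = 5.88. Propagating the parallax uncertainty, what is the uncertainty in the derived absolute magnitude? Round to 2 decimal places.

M = m − 5 log₁₀ d + 5 = m + 5 log₁₀ p + 5, so ∂M/∂p = 5/(p ln 10).
σ_M = (5/ln 10) · (σ_p/p) = 2.1715 × 0.083/1.373 = 2.1715 × 0.060452 = 0.13127.

σ_M = 0.13 mag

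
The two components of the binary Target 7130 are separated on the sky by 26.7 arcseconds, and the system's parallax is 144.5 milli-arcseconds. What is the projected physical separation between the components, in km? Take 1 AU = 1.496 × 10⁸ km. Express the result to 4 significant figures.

d = 1/p = 1/0.1445″ = 6.9204 pc.
At distance d (pc), an angle of θ arcsec spans θ·d AU: s = 26.7 × 6.9204 = 184.77 AU.
= 184.77 × 1.496 × 10⁸ km = 2.7642 × 10^10 km.

2.764 × 10^10 km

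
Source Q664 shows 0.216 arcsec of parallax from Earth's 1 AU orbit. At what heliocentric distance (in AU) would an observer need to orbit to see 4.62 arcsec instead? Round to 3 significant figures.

Parallax scales linearly with baseline: p ∝ B, so B = p_target / p_Earth × 1 AU.
B = 4.62 / 0.216 = 21.389 AU.

21.4 AU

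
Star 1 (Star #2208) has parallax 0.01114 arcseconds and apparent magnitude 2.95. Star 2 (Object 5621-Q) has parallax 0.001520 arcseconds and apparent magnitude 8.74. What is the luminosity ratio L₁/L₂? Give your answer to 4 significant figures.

d₁ = 1/p₁ = 1/0.01114″ = 89.767 pc; d₂ = 1/p₂ = 1/0.001520″ = 657.89 pc.
M₁ = m₁ − 5 log₁₀ d₁ + 5 = 2.95 − 9.7656 + 5 = -1.8156.
M₂ = 8.74 − 14.0908 + 5 = -0.3508.
L₁/L₂ = 10^(0.4(M₂ − M₁)) = 10^(0.4 × 1.4648) = 10^0.58592 = 3.8541.

L₁/L₂ = 3.854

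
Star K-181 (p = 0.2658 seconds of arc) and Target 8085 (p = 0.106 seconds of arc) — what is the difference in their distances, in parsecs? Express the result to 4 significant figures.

d_A = 1/0.2658″ = 3.7622 pc; d_B = 1/0.1060″ = 9.434 pc.
|d_B − d_A| = |9.434 − 3.7622| = 5.6718 pc.

5.672 pc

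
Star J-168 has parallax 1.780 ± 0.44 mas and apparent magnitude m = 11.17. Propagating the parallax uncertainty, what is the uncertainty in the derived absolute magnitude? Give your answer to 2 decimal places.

σ_M = 0.54 mag

M = m − 5 log₁₀ d + 5 = m + 5 log₁₀ p + 5, so ∂M/∂p = 5/(p ln 10).
σ_M = (5/ln 10) · (σ_p/p) = 2.1715 × 0.44/1.780 = 2.1715 × 0.24719 = 0.53677.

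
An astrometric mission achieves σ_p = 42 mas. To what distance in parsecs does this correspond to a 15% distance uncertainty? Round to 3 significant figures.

3.57 pc

σ_d/d = σ_p/p, so the condition is σ_p/p ≤ 0.15, i.e. p ≥ σ_p/0.15.
p_min = 42/0.15 = 280 mas = 0.28 arcsec.
d_max = 1/p_min = 1/0.28 = 3.5714 pc.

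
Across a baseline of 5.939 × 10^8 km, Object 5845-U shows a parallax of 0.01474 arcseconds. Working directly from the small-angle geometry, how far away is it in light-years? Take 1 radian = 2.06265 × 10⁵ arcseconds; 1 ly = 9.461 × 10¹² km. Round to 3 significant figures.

878 ly

θ = 0.01474″ = 0.01474/206265 = 7.1461 × 10^-8 rad.
d = B/θ = (5.939 × 10^8) / (7.1461 × 10^-8) = 8.3108 × 10^15 km = (8.3108 × 10^15) / (9.461 × 10^12) ly = 878.43 ly.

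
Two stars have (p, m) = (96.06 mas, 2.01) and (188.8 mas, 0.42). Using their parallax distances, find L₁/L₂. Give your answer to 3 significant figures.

d₁ = 1/p₁ = 1/0.09606″ = 10.41 pc; d₂ = 1/p₂ = 1/0.1888″ = 5.2966 pc.
M₁ = m₁ − 5 log₁₀ d₁ + 5 = 2.01 − 5.0873 + 5 = 1.9227.
M₂ = 0.42 − 3.6200 + 5 = 1.8000.
L₁/L₂ = 10^(0.4(M₂ − M₁)) = 10^(0.4 × (-0.1227)) = 10^(-0.04908) = 0.89314.

L₁/L₂ = 0.893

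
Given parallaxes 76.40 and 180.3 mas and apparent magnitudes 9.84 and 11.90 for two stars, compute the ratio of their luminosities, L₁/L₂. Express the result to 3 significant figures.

d₁ = 1/p₁ = 1/0.07640″ = 13.089 pc; d₂ = 1/p₂ = 1/0.1803″ = 5.5463 pc.
M₁ = m₁ − 5 log₁₀ d₁ + 5 = 9.84 − 5.5845 + 5 = 9.2555.
M₂ = 11.90 − 3.7200 + 5 = 13.1800.
L₁/L₂ = 10^(0.4(M₂ − M₁)) = 10^(0.4 × 3.9245) = 10^1.56980 = 37.136.

L₁/L₂ = 37.1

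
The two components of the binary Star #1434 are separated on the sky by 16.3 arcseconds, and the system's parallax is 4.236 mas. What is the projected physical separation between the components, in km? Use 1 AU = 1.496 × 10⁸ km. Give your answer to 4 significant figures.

d = 1/p = 1/0.004236″ = 236.07 pc.
At distance d (pc), an angle of θ arcsec spans θ·d AU: s = 16.3 × 236.07 = 3847.9 AU.
= 3847.9 × 1.496 × 10⁸ km = 5.7565 × 10^11 km.

5.757 × 10^11 km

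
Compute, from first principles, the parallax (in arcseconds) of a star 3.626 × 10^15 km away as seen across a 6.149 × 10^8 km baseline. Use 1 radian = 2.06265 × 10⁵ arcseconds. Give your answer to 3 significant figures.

0.0350 arcsec

θ ≈ B/d = (6.149 × 10^8) / (3.626 × 10^15) = 1.6958 × 10^-7 rad.
In arcseconds: 1.6958 × 10^-7 × 206265 = 0.034978″.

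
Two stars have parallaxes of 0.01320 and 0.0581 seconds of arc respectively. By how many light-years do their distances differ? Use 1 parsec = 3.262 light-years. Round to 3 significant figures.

191 ly

d_A = 1/0.01320″ = 75.758 pc; d_B = 1/0.05810″ = 17.212 pc.
|d_B − d_A| = |17.212 − 75.758| = 58.546 pc = 58.546 × 3.262 ly = 190.98 ly.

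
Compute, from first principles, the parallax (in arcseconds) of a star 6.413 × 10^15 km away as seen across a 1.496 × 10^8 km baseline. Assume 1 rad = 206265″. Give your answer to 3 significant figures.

θ ≈ B/d = (1.496 × 10^8) / (6.413 × 10^15) = 2.3328 × 10^-8 rad.
In arcseconds: 2.3328 × 10^-8 × 206265 = 0.0048117″.

0.00481 arcsec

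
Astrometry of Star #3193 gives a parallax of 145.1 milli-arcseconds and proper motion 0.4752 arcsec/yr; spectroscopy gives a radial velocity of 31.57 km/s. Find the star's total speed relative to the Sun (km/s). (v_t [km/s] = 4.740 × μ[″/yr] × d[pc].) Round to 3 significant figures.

d = 1/p = 1/0.1451″ = 6.8918 pc.
v_t = 4.740 μ d = 4.740 × 0.4752 × 6.8918 = 15.523 km/s.
v = √(v_r² + v_t²) = √(31.57² + 15.523²) = √1237.63 = 35.18 km/s.

35.2 km/s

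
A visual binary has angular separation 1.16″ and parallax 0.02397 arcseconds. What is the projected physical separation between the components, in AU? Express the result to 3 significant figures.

d = 1/p = 1/0.02397″ = 41.719 pc.
At distance d (pc), an angle of θ arcsec spans θ·d AU: s = 1.16 × 41.719 = 48.394 AU.

48.4 AU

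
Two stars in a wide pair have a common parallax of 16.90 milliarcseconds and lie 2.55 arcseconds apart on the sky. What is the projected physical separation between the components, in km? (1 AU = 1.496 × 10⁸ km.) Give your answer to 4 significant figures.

2.257 × 10^10 km

d = 1/p = 1/0.01690″ = 59.172 pc.
At distance d (pc), an angle of θ arcsec spans θ·d AU: s = 2.55 × 59.172 = 150.89 AU.
= 150.89 × 1.496 × 10⁸ km = 2.2573 × 10^10 km.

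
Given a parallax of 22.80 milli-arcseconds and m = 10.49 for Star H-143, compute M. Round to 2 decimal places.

d = 1/p = 1/0.02280″ = 43.86 pc.
m − M = 5 log₁₀(43.86) − 5 = 8.2103 − 5 = 3.2103.
M = m − (m − M) = 10.49 − 3.2103 = 7.28.

M = 7.28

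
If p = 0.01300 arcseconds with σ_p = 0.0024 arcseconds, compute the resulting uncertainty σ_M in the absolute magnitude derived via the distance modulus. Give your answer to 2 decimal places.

M = m − 5 log₁₀ d + 5 = m + 5 log₁₀ p + 5, so ∂M/∂p = 5/(p ln 10).
σ_M = (5/ln 10) · (σ_p/p) = 2.1715 × 0.0024/0.01300 = 2.1715 × 0.18462 = 0.4009.

σ_M = 0.40 mag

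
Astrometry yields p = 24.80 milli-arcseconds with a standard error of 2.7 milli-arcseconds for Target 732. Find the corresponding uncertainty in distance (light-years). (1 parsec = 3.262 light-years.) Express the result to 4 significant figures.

14.32 ly

d = 1/p, so σ_d = σ_p / p².
σ_d = 0.00270 / (0.02480)² = 0.00270 / 0.00061504 = 4.39 pc = 4.39 × 3.262 ly = 14.32 ly.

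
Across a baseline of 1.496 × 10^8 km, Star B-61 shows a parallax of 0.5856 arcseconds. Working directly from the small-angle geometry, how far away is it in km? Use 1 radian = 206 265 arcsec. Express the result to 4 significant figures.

5.269 × 10^13 km

θ = 0.5856″ = 0.5856/206265 = 2.8391 × 10^-6 rad.
d = B/θ = (1.496 × 10^8) / (2.8391 × 10^-6) = 5.2693 × 10^13 km.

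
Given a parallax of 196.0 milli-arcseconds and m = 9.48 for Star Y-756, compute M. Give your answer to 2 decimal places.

d = 1/p = 1/0.1960″ = 5.102 pc.
m − M = 5 log₁₀(5.102) − 5 = 3.5387 − 5 = -1.4613.
M = m − (m − M) = 9.48 − (-1.4613) = 10.94.

M = 10.94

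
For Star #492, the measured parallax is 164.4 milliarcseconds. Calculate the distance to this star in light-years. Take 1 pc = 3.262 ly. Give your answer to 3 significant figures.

19.8 light years

p = 164.4 milliarcseconds = 0.1644 arcsec.
d = 1/p = 1/0.1644 = 6.0827 pc.
In light-years: 6.0827 × 3.262 = 19.842 ly.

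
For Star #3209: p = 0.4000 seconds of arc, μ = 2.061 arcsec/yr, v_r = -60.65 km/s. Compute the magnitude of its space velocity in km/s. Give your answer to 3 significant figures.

d = 1/p = 1/0.4000″ = 2.5 pc.
v_t = 4.740 μ d = 4.740 × 2.061 × 2.5 = 24.423 km/s.
v = √(v_r² + v_t²) = √((-60.65)² + 24.423²) = √4274.91 = 65.383 km/s.

65.4 km/s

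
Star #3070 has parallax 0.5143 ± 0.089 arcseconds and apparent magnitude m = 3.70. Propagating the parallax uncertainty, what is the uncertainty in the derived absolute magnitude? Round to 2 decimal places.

M = m − 5 log₁₀ d + 5 = m + 5 log₁₀ p + 5, so ∂M/∂p = 5/(p ln 10).
σ_M = (5/ln 10) · (σ_p/p) = 2.1715 × 0.089/0.5143 = 2.1715 × 0.17305 = 0.37578.

σ_M = 0.38 mag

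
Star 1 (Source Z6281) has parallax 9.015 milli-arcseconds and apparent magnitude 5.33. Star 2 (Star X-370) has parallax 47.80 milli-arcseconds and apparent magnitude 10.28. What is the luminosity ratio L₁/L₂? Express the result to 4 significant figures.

d₁ = 1/p₁ = 1/0.009015″ = 110.93 pc; d₂ = 1/p₂ = 1/0.04780″ = 20.921 pc.
M₁ = m₁ − 5 log₁₀ d₁ + 5 = 5.33 − 10.2252 + 5 = 0.1048.
M₂ = 10.28 − 6.6029 + 5 = 8.6771.
L₁/L₂ = 10^(0.4(M₂ − M₁)) = 10^(0.4 × 8.5723) = 10^3.42892 = 2684.8.

L₁/L₂ = 2685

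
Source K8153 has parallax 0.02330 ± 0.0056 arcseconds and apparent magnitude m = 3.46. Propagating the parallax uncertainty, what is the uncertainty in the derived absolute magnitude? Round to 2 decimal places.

σ_M = 0.52 mag

M = m − 5 log₁₀ d + 5 = m + 5 log₁₀ p + 5, so ∂M/∂p = 5/(p ln 10).
σ_M = (5/ln 10) · (σ_p/p) = 2.1715 × 0.0056/0.02330 = 2.1715 × 0.24034 = 0.5219.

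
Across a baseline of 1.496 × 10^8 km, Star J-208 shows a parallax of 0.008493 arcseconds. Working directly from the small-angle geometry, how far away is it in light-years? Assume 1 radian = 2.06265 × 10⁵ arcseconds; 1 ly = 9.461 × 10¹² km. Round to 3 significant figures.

384 ly

θ = 0.008493″ = 0.008493/206265 = 4.1175 × 10^-8 rad.
d = B/θ = (1.496 × 10^8) / (4.1175 × 10^-8) = 3.6333 × 10^15 km = (3.6333 × 10^15) / (9.461 × 10^12) ly = 384.03 ly.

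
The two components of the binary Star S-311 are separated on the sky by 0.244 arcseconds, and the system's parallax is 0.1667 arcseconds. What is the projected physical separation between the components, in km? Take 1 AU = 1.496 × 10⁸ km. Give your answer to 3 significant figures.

2.19 × 10^8 km

d = 1/p = 1/0.1667″ = 5.9988 pc.
At distance d (pc), an angle of θ arcsec spans θ·d AU: s = 0.244 × 5.9988 = 1.4637 AU.
= 1.4637 × 1.496 × 10⁸ km = 2.1897 × 10^8 km.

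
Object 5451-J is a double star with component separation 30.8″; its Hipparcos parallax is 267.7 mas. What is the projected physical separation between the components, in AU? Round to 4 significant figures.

d = 1/p = 1/0.2677″ = 3.7355 pc.
At distance d (pc), an angle of θ arcsec spans θ·d AU: s = 30.8 × 3.7355 = 115.05 AU.

115.1 AU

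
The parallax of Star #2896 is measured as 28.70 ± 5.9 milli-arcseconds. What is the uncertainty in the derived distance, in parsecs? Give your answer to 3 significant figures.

7.16 pc

d = 1/p, so σ_d = σ_p / p².
σ_d = 0.00590 / (0.02870)² = 0.00590 / 0.00082369 = 7.1629 pc.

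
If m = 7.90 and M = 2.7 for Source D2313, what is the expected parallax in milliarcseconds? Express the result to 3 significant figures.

m − M = 7.90 − 2.7 = 5.20.
d = 10^((m−M)/5 + 1) = 10^2.040 = 109.65 pc.
p = 1/d = 1/109.65 = 0.0091199 arcsec = 9.1199 mas.

9.12 mas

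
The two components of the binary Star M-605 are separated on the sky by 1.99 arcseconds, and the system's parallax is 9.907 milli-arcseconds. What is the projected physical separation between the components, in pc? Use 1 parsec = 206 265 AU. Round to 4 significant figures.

d = 1/p = 1/0.009907″ = 100.94 pc.
At distance d (pc), an angle of θ arcsec spans θ·d AU: s = 1.99 × 100.94 = 200.87 AU.
= 200.87 / 206265 = 0.00097384 pc.

0.0009738 pc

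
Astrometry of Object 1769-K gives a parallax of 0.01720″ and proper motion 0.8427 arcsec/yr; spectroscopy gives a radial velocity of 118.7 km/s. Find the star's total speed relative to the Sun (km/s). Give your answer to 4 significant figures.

260.8 km/s

d = 1/p = 1/0.01720″ = 58.14 pc.
v_t = 4.740 μ d = 4.740 × 0.8427 × 58.14 = 232.23 km/s.
v = √(v_r² + v_t²) = √(118.7² + 232.23²) = √68020.5 = 260.81 km/s.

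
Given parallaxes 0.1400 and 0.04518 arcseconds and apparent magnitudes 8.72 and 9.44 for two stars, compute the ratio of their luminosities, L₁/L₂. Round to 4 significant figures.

d₁ = 1/p₁ = 1/0.1400″ = 7.1429 pc; d₂ = 1/p₂ = 1/0.04518″ = 22.134 pc.
M₁ = m₁ − 5 log₁₀ d₁ + 5 = 8.72 − 4.2694 + 5 = 9.4506.
M₂ = 9.44 − 6.7253 + 5 = 7.7147.
L₁/L₂ = 10^(0.4(M₂ − M₁)) = 10^(0.4 × (-1.7359)) = 10^(-0.69436) = 0.20213.

L₁/L₂ = 0.2021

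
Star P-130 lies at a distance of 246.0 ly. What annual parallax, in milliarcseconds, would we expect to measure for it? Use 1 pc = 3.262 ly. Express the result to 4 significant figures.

13.26 mas

d = 246.0 ly ÷ 3.262 = 75.414 pc.
p = 1/d = 1/75.414 = 0.01326 arcsec.
= 0.01326 × 1000 = 13.26 mas.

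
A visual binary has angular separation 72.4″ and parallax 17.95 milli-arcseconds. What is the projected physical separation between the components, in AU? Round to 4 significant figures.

d = 1/p = 1/0.01795″ = 55.71 pc.
At distance d (pc), an angle of θ arcsec spans θ·d AU: s = 72.4 × 55.71 = 4033.4 AU.

4033 AU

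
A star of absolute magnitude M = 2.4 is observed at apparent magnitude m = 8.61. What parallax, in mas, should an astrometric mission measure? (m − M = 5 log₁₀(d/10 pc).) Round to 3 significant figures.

5.73 mas

m − M = 8.61 − 2.4 = 6.21.
d = 10^((m−M)/5 + 1) = 10^2.242 = 174.58 pc.
p = 1/d = 1/174.58 = 0.005728 arcsec = 5.728 mas.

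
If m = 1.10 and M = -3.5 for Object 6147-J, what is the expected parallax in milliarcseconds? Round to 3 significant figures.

m − M = 1.10 − (-3.5) = 4.60.
d = 10^((m−M)/5 + 1) = 10^1.920 = 83.176 pc.
p = 1/d = 1/83.176 = 0.012023 arcsec = 12.023 mas.

12.0 mas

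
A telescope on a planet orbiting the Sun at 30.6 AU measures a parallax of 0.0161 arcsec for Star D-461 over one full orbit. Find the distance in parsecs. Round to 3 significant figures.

With baseline B (in AU) and parallax p (in arcsec), d = B/p parsecs.
d = 30.6 / 0.0161 = 1900.6 pc.

1900 pc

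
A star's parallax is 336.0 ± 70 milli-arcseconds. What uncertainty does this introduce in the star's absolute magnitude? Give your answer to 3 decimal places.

M = m − 5 log₁₀ d + 5 = m + 5 log₁₀ p + 5, so ∂M/∂p = 5/(p ln 10).
σ_M = (5/ln 10) · (σ_p/p) = 2.1715 × 70/336.0 = 2.1715 × 0.20833 = 0.45239.

σ_M = 0.452 mag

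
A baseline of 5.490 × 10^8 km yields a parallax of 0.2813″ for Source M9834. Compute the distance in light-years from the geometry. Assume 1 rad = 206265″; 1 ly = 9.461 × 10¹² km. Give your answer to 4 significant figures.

θ = 0.2813″ = 0.2813/206265 = 1.3638 × 10^-6 rad.
d = B/θ = (5.490 × 10^8) / (1.3638 × 10^-6) = 4.0255 × 10^14 km = (4.0255 × 10^14) / (9.461 × 10^12) ly = 42.548 ly.

42.55 ly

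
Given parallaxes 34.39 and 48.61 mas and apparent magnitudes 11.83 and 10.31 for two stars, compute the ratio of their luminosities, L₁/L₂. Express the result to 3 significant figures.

d₁ = 1/p₁ = 1/0.03439″ = 29.078 pc; d₂ = 1/p₂ = 1/0.04861″ = 20.572 pc.
M₁ = m₁ − 5 log₁₀ d₁ + 5 = 11.83 − 7.3178 + 5 = 9.5122.
M₂ = 10.31 − 6.5664 + 5 = 8.7436.
L₁/L₂ = 10^(0.4(M₂ − M₁)) = 10^(0.4 × (-0.7686)) = 10^(-0.30744) = 0.49267.

L₁/L₂ = 0.493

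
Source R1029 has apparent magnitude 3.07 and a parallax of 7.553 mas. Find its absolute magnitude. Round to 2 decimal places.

d = 1/p = 1/0.007553″ = 132.4 pc.
m − M = 5 log₁₀(132.4) − 5 = 10.6094 − 5 = 5.6094.
M = m − (m − M) = 3.07 − 5.6094 = -2.54.

M = -2.54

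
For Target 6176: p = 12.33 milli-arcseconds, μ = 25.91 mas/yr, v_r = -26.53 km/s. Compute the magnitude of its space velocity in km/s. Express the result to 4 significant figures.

d = 1/p = 1/0.01233″ = 81.103 pc.
μ = 25.91 mas/yr = 0.02591 ″/yr.
v_t = 4.740 μ d = 4.740 × 0.02591 × 81.103 = 9.9605 km/s.
v = √(v_r² + v_t²) = √((-26.53)² + 9.9605²) = √803.052 = 28.338 km/s.

28.34 km/s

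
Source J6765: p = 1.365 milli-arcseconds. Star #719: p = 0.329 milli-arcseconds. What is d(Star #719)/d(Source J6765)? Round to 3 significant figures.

Since d = 1/p, d_B/d_A = p_A/p_B.
= 1.365 / 0.329 = 4.1489.

4.15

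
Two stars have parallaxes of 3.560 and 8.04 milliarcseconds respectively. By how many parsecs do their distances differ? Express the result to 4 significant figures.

156.5 pc

d_A = 1/0.003560″ = 280.9 pc; d_B = 1/0.008040″ = 124.38 pc.
|d_B − d_A| = |124.38 − 280.9| = 156.52 pc.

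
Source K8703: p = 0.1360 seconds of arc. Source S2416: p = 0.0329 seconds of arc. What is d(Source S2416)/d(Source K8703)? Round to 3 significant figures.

4.13

Since d = 1/p, d_B/d_A = p_A/p_B.
= 0.1360 / 0.0329 = 4.1337.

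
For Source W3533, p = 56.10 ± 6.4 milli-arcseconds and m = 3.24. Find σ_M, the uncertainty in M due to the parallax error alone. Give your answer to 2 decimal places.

σ_M = 0.25 mag

M = m − 5 log₁₀ d + 5 = m + 5 log₁₀ p + 5, so ∂M/∂p = 5/(p ln 10).
σ_M = (5/ln 10) · (σ_p/p) = 2.1715 × 6.4/56.10 = 2.1715 × 0.11408 = 0.24772.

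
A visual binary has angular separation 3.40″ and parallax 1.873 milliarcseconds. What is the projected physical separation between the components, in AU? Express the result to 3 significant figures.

d = 1/p = 1/0.001873″ = 533.9 pc.
At distance d (pc), an angle of θ arcsec spans θ·d AU: s = 3.40 × 533.9 = 1815.3 AU.

1820 AU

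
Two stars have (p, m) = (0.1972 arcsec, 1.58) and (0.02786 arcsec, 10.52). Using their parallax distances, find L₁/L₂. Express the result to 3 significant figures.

L₁/L₂ = 75.2

d₁ = 1/p₁ = 1/0.1972″ = 5.071 pc; d₂ = 1/p₂ = 1/0.02786″ = 35.894 pc.
M₁ = m₁ − 5 log₁₀ d₁ + 5 = 1.58 − 3.5255 + 5 = 3.0545.
M₂ = 10.52 − 7.7751 + 5 = 7.7449.
L₁/L₂ = 10^(0.4(M₂ − M₁)) = 10^(0.4 × 4.6904) = 10^1.87616 = 75.19.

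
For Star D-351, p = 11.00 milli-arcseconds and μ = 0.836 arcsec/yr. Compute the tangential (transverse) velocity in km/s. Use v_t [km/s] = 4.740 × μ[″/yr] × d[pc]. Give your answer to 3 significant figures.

d = 1/p = 1/0.01100″ = 90.909 pc.
v_t = 4.74 × μ × d = 4.74 × 0.836 × 90.909 = 360.24 km/s.

360 km/s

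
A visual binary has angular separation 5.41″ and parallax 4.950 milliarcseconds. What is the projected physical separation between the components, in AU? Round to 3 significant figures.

1090 AU

d = 1/p = 1/0.004950″ = 202.02 pc.
At distance d (pc), an angle of θ arcsec spans θ·d AU: s = 5.41 × 202.02 = 1092.9 AU.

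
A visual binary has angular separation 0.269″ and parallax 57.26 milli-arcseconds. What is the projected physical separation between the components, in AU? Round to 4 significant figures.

d = 1/p = 1/0.05726″ = 17.464 pc.
At distance d (pc), an angle of θ arcsec spans θ·d AU: s = 0.269 × 17.464 = 4.6978 AU.

4.698 AU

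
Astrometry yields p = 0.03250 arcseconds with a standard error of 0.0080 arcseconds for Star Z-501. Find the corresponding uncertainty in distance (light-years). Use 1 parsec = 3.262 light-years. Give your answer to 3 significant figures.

24.7 ly

d = 1/p, so σ_d = σ_p / p².
σ_d = 0.00800 / (0.03250)² = 0.00800 / 0.0010563 = 7.5736 pc = 7.5736 × 3.262 ly = 24.705 ly.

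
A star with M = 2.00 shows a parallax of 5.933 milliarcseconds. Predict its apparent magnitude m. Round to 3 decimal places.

m = 8.134

d = 1/p = 1/0.005933″ = 168.55 pc.
m − M = 5 log₁₀ d − 5 = 5 log₁₀(168.55) − 5 = 11.1336 − 5 = 6.1336.
m = M + (m − M) = 2.00 + 6.1336 = 8.134.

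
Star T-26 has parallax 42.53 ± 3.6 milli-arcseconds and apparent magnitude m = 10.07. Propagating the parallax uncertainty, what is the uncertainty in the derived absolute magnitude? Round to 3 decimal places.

M = m − 5 log₁₀ d + 5 = m + 5 log₁₀ p + 5, so ∂M/∂p = 5/(p ln 10).
σ_M = (5/ln 10) · (σ_p/p) = 2.1715 × 3.6/42.53 = 2.1715 × 0.084646 = 0.18381.

σ_M = 0.184 mag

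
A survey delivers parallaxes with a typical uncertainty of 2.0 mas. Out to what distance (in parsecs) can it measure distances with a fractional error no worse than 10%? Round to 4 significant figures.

50.00 pc

σ_d/d = σ_p/p, so the condition is σ_p/p ≤ 0.10, i.e. p ≥ σ_p/0.10.
p_min = 2.0/0.10 = 20 mas = 0.02 arcsec.
d_max = 1/p_min = 1/0.02 = 50 pc.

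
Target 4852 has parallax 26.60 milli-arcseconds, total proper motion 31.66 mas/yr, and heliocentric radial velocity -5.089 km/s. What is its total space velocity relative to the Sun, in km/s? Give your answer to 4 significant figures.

d = 1/p = 1/0.02660″ = 37.594 pc.
μ = 31.66 mas/yr = 0.03166 ″/yr.
v_t = 4.740 μ d = 4.740 × 0.03166 × 37.594 = 5.6417 km/s.
v = √(v_r² + v_t²) = √((-5.089)² + 5.6417²) = √57.7267 = 7.5978 km/s.

7.598 km/s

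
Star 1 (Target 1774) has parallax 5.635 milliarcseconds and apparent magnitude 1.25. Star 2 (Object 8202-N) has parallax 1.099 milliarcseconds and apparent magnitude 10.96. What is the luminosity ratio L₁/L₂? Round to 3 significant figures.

L₁/L₂ = 291

d₁ = 1/p₁ = 1/0.005635″ = 177.46 pc; d₂ = 1/p₂ = 1/0.001099″ = 909.92 pc.
M₁ = m₁ − 5 log₁₀ d₁ + 5 = 1.25 − 11.2455 + 5 = -4.9955.
M₂ = 10.96 − 14.7950 + 5 = 1.1650.
L₁/L₂ = 10^(0.4(M₂ − M₁)) = 10^(0.4 × 6.1605) = 10^2.46420 = 291.21.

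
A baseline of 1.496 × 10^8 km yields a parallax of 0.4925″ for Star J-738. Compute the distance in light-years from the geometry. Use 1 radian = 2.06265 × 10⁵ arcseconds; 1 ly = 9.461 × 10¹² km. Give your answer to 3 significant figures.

6.62 ly

θ = 0.4925″ = 0.4925/206265 = 2.3877 × 10^-6 rad.
d = B/θ = (1.496 × 10^8) / (2.3877 × 10^-6) = 6.2654 × 10^13 km = (6.2654 × 10^13) / (9.461 × 10^12) ly = 6.6223 ly.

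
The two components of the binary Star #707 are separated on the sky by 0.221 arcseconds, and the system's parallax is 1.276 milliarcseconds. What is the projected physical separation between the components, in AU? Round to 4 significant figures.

d = 1/p = 1/0.001276″ = 783.7 pc.
At distance d (pc), an angle of θ arcsec spans θ·d AU: s = 0.221 × 783.7 = 173.2 AU.

173.2 AU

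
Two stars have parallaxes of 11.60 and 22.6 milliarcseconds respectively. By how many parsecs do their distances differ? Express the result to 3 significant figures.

42.0 pc

d_A = 1/0.01160″ = 86.207 pc; d_B = 1/0.02260″ = 44.248 pc.
|d_B − d_A| = |44.248 − 86.207| = 41.959 pc.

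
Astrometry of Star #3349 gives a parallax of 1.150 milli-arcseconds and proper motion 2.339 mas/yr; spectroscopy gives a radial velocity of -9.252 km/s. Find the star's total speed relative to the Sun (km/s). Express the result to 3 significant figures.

13.4 km/s

d = 1/p = 1/0.001150″ = 869.57 pc.
μ = 2.339 mas/yr = 0.002339 ″/yr.
v_t = 4.740 μ d = 4.740 × 0.002339 × 869.57 = 9.6408 km/s.
v = √(v_r² + v_t²) = √((-9.252)² + 9.6408²) = √178.545 = 13.362 km/s.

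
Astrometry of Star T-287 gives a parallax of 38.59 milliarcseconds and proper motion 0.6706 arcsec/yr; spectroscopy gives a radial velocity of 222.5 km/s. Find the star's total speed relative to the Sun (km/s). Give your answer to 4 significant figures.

237.3 km/s

d = 1/p = 1/0.03859″ = 25.913 pc.
v_t = 4.740 μ d = 4.740 × 0.6706 × 25.913 = 82.368 km/s.
v = √(v_r² + v_t²) = √(222.5² + 82.368²) = √56290.7 = 237.26 km/s.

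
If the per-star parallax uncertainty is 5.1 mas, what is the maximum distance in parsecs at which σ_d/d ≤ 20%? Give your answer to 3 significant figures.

σ_d/d = σ_p/p, so the condition is σ_p/p ≤ 0.20, i.e. p ≥ σ_p/0.20.
p_min = 5.1/0.20 = 25.5 mas = 0.0255 arcsec.
d_max = 1/p_min = 1/0.0255 = 39.216 pc.

39.2 pc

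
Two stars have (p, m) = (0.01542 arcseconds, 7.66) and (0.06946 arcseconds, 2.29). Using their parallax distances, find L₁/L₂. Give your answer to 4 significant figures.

d₁ = 1/p₁ = 1/0.01542″ = 64.851 pc; d₂ = 1/p₂ = 1/0.06946″ = 14.397 pc.
M₁ = m₁ − 5 log₁₀ d₁ + 5 = 7.66 − 9.0596 + 5 = 3.6004.
M₂ = 2.29 − 5.7914 + 5 = 1.4986.
L₁/L₂ = 10^(0.4(M₂ − M₁)) = 10^(0.4 × (-2.1018)) = 10^(-0.84072) = 0.1443.

L₁/L₂ = 0.1443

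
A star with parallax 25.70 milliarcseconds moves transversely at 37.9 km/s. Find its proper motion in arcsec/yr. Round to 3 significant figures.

d = 1/p = 1/0.02570″ = 38.911 pc.
μ = v_t / (4.74 d) = 37.9 / (4.74 × 38.911) = 37.9 / 184.44 = 0.20549 ″/yr.

0.205 arcsec/yr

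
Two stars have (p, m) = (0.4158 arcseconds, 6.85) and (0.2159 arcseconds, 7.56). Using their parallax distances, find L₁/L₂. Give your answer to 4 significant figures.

L₁/L₂ = 0.5185

d₁ = 1/p₁ = 1/0.4158″ = 2.405 pc; d₂ = 1/p₂ = 1/0.2159″ = 4.6318 pc.
M₁ = m₁ − 5 log₁₀ d₁ + 5 = 6.85 − 1.9056 + 5 = 9.9444.
M₂ = 7.56 − 3.3287 + 5 = 9.2313.
L₁/L₂ = 10^(0.4(M₂ − M₁)) = 10^(0.4 × (-0.7131)) = 10^(-0.28524) = 0.51851.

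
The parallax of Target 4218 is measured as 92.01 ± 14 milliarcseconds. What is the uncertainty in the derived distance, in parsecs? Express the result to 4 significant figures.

d = 1/p, so σ_d = σ_p / p².
σ_d = 0.0140 / (0.09201)² = 0.0140 / 0.0084658 = 1.6537 pc.

1.654 pc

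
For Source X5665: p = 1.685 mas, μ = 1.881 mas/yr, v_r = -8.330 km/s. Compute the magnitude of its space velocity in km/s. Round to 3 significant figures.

d = 1/p = 1/0.001685″ = 593.47 pc.
μ = 1.881 mas/yr = 0.001881 ″/yr.
v_t = 4.740 μ d = 4.740 × 0.001881 × 593.47 = 5.2913 km/s.
v = √(v_r² + v_t²) = √((-8.330)² + 5.2913²) = √97.3868 = 9.8685 km/s.

9.87 km/s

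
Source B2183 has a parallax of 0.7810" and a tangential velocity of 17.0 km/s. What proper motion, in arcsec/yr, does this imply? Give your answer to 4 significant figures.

d = 1/p = 1/0.7810″ = 1.2804 pc.
μ = v_t / (4.74 d) = 17.0 / (4.74 × 1.2804) = 17.0 / 6.0691 = 2.8011 ″/yr.

2.801 arcsec/yr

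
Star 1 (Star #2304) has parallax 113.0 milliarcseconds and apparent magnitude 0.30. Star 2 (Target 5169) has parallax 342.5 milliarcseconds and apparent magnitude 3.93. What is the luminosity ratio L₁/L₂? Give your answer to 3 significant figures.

L₁/L₂ = 260

d₁ = 1/p₁ = 1/0.1130″ = 8.8496 pc; d₂ = 1/p₂ = 1/0.3425″ = 2.9197 pc.
M₁ = m₁ − 5 log₁₀ d₁ + 5 = 0.30 − 4.7346 + 5 = 0.5654.
M₂ = 3.93 − 2.3267 + 5 = 6.6033.
L₁/L₂ = 10^(0.4(M₂ − M₁)) = 10^(0.4 × 6.0379) = 10^2.41516 = 260.11.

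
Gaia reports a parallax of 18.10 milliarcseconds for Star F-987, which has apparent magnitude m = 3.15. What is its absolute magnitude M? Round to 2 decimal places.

d = 1/p = 1/0.01810″ = 55.249 pc.
m − M = 5 log₁₀(55.249) − 5 = 8.7116 − 5 = 3.7116.
M = m − (m − M) = 3.15 − 3.7116 = -0.56.

M = -0.56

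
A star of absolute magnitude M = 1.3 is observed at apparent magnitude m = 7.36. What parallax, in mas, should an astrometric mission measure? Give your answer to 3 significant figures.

m − M = 7.36 − 1.3 = 6.06.
d = 10^((m−M)/5 + 1) = 10^2.212 = 162.93 pc.
p = 1/d = 1/162.93 = 0.0061376 arcsec = 6.1376 mas.

6.14 mas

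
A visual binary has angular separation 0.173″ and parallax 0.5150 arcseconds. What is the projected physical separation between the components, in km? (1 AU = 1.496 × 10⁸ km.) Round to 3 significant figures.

5.03 × 10^7 km

d = 1/p = 1/0.5150″ = 1.9417 pc.
At distance d (pc), an angle of θ arcsec spans θ·d AU: s = 0.173 × 1.9417 = 0.33591 AU.
= 0.33591 × 1.496 × 10⁸ km = 5.0252 × 10^7 km.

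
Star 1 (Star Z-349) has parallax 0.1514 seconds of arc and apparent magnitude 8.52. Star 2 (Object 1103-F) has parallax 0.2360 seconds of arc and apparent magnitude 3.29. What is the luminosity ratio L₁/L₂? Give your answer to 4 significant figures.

L₁/L₂ = 0.01966

d₁ = 1/p₁ = 1/0.1514″ = 6.605 pc; d₂ = 1/p₂ = 1/0.2360″ = 4.2373 pc.
M₁ = m₁ − 5 log₁₀ d₁ + 5 = 8.52 − 4.0994 + 5 = 9.4206.
M₂ = 3.29 − 3.1354 + 5 = 5.1546.
L₁/L₂ = 10^(0.4(M₂ − M₁)) = 10^(0.4 × (-4.2660)) = 10^(-1.70640) = 0.019661.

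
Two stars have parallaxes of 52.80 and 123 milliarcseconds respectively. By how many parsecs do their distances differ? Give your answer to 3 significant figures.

10.8 pc

d_A = 1/0.05280″ = 18.939 pc; d_B = 1/0.1230″ = 8.1301 pc.
|d_B − d_A| = |8.1301 − 18.939| = 10.809 pc.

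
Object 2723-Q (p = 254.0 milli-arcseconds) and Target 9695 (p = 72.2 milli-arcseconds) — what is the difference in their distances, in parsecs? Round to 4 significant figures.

d_A = 1/0.2540″ = 3.937 pc; d_B = 1/0.07220″ = 13.85 pc.
|d_B − d_A| = |13.85 − 3.937| = 9.913 pc.

9.913 pc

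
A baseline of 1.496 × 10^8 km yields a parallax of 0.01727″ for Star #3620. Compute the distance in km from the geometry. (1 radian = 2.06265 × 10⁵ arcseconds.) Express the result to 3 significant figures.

1.79 × 10^15 km

θ = 0.01727″ = 0.01727/206265 = 8.3727 × 10^-8 rad.
d = B/θ = (1.496 × 10^8) / (8.3727 × 10^-8) = 1.7868 × 10^15 km.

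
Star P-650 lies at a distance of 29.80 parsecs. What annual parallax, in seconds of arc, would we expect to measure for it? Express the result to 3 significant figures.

p = 1/d = 1/29.8 = 0.033557 arcsec.

0.0336 arcsec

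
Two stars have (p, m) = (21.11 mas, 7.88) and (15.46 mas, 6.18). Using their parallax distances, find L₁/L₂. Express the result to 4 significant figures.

d₁ = 1/p₁ = 1/0.02111″ = 47.371 pc; d₂ = 1/p₂ = 1/0.01546″ = 64.683 pc.
M₁ = m₁ − 5 log₁₀ d₁ + 5 = 7.88 − 8.3776 + 5 = 4.5024.
M₂ = 6.18 − 9.0540 + 5 = 2.1260.
L₁/L₂ = 10^(0.4(M₂ − M₁)) = 10^(0.4 × (-2.3764)) = 10^(-0.95056) = 0.11206.

L₁/L₂ = 0.1121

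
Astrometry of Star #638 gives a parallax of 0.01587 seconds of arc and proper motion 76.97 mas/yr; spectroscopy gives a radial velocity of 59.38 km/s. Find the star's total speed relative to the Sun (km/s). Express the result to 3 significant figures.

63.7 km/s

d = 1/p = 1/0.01587″ = 63.012 pc.
μ = 76.97 mas/yr = 0.07697 ″/yr.
v_t = 4.740 μ d = 4.740 × 0.07697 × 63.012 = 22.989 km/s.
v = √(v_r² + v_t²) = √(59.38² + 22.989²) = √4054.48 = 63.675 km/s.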